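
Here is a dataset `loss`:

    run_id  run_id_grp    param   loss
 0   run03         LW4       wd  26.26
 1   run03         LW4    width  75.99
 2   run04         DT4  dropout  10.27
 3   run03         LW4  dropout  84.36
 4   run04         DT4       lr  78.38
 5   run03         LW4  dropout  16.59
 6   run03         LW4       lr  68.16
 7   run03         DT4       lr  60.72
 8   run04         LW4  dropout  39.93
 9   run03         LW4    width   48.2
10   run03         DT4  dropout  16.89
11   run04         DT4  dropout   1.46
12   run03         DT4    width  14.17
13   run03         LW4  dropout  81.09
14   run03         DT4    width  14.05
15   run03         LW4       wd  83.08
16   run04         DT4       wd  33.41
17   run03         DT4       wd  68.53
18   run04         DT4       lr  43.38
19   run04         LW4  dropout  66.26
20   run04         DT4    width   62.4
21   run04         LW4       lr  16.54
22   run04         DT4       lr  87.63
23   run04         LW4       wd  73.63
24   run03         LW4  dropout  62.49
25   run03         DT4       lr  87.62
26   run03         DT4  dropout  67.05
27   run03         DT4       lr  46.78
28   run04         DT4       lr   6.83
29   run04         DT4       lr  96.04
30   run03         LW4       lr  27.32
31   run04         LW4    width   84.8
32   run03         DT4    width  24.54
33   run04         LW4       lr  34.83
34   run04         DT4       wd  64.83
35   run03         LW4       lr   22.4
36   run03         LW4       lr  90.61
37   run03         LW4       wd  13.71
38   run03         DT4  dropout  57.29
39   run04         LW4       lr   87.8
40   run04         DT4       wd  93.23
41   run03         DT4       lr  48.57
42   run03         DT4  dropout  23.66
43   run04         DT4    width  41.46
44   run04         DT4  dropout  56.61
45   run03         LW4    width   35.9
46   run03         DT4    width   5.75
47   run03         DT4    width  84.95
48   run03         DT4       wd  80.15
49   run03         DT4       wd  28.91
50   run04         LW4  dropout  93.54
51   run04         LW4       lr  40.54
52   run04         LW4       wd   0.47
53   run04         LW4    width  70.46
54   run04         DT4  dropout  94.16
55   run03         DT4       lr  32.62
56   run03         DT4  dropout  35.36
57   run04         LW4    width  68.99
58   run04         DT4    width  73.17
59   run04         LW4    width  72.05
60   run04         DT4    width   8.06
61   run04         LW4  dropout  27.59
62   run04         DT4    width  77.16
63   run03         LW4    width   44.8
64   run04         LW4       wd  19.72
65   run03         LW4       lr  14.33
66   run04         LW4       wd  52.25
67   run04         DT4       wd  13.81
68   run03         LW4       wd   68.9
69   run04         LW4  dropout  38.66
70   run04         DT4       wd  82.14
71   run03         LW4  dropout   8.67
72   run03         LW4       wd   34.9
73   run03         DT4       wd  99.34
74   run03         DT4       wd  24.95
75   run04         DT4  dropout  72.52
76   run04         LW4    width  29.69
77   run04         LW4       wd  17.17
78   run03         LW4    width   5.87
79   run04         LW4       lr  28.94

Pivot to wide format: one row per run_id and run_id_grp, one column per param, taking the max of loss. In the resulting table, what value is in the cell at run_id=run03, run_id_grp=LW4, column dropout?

84.36

Rows with run_id=run03, run_id_grp=LW4 and param=dropout: loss values are 84.36, 16.59, 81.09, 62.49, 8.67.
max(84.36, 16.59, 81.09, 62.49, 8.67) = 84.36.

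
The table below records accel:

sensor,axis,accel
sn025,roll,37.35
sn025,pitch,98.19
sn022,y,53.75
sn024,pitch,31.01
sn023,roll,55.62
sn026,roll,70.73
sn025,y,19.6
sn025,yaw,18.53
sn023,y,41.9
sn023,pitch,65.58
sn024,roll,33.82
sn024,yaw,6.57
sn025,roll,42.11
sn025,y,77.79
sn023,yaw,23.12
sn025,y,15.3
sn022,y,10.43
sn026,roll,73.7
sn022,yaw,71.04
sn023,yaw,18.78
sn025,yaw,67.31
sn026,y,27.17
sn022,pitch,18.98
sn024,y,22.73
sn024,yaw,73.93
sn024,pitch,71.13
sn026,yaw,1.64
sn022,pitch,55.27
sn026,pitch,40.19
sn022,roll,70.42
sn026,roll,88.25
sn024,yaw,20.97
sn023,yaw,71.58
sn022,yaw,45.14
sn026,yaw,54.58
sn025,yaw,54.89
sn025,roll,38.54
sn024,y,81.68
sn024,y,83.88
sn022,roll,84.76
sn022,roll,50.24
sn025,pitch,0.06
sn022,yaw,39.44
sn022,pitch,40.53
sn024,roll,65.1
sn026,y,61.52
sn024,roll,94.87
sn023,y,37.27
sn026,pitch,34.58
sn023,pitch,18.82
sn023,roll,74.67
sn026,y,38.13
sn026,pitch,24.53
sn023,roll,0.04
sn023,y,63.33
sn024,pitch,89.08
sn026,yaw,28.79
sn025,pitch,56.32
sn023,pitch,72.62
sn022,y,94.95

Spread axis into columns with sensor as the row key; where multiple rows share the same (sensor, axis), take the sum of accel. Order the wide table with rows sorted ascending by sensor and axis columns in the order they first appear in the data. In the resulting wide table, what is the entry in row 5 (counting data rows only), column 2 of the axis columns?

99.30

With rows sorted ascending by sensor, row 5 is sensor=sn026. axis columns in first-appearance order: roll, pitch, y, yaw; column 2 is pitch.
Long rows with sensor=sn026, axis=pitch: 40.19 + 34.58 + 24.53 = 99.30.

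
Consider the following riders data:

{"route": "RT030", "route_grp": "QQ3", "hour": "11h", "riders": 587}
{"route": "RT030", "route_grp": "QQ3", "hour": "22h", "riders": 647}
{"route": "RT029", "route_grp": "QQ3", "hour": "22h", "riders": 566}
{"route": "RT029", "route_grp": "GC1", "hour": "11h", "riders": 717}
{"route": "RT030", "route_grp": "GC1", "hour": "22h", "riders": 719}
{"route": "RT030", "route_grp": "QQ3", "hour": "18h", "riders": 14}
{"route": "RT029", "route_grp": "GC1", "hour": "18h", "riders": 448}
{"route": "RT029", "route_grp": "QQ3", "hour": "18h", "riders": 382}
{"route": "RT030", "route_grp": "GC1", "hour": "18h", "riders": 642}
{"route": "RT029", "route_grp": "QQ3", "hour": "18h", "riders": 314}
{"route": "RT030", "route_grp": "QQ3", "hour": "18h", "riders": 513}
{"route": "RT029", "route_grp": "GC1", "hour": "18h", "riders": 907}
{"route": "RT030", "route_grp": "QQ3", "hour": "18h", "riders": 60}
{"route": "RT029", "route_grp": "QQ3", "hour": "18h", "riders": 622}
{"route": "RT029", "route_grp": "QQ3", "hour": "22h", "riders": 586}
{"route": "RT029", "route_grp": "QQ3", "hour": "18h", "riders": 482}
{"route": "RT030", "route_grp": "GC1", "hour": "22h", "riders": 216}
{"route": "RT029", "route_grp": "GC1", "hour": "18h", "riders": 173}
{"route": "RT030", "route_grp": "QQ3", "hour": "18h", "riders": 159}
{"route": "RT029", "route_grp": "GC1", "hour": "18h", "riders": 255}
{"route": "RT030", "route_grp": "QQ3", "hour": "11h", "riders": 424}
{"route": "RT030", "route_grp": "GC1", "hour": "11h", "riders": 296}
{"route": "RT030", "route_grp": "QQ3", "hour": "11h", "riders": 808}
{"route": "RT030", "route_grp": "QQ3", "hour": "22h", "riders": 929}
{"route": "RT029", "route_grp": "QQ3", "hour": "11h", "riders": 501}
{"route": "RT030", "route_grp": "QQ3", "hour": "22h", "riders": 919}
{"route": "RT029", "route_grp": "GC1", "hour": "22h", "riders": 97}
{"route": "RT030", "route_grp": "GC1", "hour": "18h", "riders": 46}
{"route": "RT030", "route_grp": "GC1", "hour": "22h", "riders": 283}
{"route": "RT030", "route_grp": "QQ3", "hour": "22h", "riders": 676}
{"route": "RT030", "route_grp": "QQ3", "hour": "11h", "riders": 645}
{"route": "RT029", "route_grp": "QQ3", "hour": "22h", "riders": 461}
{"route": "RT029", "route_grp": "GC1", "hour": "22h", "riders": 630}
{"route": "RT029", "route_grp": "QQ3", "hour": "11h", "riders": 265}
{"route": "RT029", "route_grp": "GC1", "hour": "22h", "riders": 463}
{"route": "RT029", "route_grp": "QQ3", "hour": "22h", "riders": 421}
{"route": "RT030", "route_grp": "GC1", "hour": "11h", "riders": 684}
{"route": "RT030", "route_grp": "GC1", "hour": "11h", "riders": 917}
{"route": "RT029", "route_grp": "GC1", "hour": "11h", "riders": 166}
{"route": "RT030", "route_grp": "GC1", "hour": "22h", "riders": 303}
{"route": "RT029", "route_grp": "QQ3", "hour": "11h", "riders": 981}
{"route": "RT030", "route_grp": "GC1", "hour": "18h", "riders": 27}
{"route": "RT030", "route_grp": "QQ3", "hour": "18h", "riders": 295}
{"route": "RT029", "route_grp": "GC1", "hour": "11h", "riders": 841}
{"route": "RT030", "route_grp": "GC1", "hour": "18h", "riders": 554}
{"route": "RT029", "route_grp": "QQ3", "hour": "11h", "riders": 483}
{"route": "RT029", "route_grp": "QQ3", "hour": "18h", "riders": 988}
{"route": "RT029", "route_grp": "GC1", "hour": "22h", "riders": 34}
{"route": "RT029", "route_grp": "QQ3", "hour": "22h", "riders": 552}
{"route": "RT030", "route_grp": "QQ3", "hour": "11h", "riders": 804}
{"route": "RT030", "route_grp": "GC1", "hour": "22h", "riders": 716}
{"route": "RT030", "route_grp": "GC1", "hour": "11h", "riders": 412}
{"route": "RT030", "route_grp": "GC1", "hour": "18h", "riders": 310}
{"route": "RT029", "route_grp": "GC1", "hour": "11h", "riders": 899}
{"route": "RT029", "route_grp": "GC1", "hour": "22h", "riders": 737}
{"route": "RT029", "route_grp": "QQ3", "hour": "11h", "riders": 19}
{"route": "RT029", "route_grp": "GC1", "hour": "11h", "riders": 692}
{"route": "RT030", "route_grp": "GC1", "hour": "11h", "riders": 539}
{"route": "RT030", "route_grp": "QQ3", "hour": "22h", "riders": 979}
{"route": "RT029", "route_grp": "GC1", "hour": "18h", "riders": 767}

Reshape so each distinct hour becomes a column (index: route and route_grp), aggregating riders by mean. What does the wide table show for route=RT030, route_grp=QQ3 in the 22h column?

830

Rows with route=RT030, route_grp=QQ3 and hour=22h: riders values are 647, 929, 919, 676, 979.
(647 + 929 + 919 + 676 + 979) / 5 = 830.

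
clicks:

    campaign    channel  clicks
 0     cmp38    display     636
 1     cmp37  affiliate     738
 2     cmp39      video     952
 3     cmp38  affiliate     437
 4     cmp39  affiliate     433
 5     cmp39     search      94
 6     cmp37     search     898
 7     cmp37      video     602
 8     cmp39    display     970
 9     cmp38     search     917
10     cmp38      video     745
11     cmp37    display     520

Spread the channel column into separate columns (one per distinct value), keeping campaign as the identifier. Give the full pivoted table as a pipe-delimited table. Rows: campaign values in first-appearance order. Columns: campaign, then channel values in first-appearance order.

| campaign | display | affiliate | video | search |
| cmp38 | 636 | 437 | 745 | 917 |
| cmp37 | 520 | 738 | 602 | 898 |
| cmp39 | 970 | 433 | 952 | 94 |

Columns: campaign plus the 4 distinct channel values (display, affiliate, video, search).
For example, row cmp38 column display takes clicks=636 from the long row (cmp38, display).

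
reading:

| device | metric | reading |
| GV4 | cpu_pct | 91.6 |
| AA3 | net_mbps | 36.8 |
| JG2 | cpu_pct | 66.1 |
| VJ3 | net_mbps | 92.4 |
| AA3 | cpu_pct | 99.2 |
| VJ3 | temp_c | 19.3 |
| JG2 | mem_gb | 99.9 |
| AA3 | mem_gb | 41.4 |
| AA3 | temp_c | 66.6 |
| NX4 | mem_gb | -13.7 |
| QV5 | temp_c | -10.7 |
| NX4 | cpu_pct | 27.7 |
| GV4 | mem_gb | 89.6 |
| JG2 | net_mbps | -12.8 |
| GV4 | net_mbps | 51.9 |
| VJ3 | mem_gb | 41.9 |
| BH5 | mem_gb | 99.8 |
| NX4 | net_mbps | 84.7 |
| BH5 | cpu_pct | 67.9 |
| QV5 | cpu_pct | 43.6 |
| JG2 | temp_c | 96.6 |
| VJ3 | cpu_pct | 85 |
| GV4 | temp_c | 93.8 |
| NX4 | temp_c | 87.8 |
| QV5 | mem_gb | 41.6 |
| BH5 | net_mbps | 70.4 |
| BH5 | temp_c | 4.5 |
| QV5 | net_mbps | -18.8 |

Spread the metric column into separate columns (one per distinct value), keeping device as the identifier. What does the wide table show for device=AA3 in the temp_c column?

66.6

Wide layout: rows indexed by device, columns are the 4 distinct metric values (cpu_pct, net_mbps, temp_c, mem_gb).
Cell (device=AA3, metric=temp_c) draws from the long row where device=AA3 and metric=temp_c, which has reading=66.6.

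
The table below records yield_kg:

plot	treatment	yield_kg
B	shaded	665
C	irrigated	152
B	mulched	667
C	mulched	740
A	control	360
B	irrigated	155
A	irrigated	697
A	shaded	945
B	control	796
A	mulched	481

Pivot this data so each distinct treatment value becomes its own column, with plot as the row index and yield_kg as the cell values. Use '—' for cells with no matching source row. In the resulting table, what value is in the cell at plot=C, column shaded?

No long-format row has plot=C and treatment=shaded, so the cell is —.

—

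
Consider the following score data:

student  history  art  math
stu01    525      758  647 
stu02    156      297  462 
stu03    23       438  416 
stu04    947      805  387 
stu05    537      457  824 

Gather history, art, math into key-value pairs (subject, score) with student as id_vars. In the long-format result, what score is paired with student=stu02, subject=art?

Unpivoting turns each (student, wide-column) pair into one long row.
The wide cell at row stu02, column art holds 297, so the long row (stu02, art) has score=297.

297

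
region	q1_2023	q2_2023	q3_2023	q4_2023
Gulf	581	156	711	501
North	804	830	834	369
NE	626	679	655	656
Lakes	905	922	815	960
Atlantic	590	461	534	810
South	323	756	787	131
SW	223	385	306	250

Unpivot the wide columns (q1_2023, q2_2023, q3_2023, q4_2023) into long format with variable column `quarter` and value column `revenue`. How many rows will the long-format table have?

28

7 region values × 4 melted columns = 28 rows.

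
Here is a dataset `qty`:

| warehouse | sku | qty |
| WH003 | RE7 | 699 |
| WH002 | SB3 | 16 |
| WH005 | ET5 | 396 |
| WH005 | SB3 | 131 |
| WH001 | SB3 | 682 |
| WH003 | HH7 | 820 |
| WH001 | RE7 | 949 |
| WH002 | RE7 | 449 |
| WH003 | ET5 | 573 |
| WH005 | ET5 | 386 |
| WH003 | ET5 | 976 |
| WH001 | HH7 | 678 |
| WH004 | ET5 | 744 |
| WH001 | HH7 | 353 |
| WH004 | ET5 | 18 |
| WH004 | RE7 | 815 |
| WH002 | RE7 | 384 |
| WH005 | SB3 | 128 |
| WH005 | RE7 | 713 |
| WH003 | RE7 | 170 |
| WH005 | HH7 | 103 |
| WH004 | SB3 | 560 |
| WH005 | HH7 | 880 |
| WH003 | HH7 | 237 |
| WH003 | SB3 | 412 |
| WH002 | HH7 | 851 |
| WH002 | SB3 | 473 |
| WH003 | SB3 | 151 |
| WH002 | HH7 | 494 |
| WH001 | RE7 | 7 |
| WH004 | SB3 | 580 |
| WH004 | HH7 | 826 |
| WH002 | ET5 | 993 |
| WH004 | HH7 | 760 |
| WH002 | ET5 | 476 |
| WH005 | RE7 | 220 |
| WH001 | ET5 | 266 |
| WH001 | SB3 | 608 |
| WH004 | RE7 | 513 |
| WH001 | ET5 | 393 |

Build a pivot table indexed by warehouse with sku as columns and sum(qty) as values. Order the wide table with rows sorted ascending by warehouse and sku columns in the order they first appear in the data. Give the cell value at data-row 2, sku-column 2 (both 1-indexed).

489

With rows sorted ascending by warehouse, row 2 is warehouse=WH002. sku columns in first-appearance order: RE7, SB3, ET5, HH7; column 2 is SB3.
Long rows with warehouse=WH002, sku=SB3: 16 + 473 = 489.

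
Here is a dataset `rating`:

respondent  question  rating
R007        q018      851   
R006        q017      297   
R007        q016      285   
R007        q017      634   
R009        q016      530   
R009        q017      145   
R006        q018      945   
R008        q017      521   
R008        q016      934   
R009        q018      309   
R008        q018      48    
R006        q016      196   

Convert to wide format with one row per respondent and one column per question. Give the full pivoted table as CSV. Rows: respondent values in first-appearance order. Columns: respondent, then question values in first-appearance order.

Columns: respondent plus the 3 distinct question values (q018, q017, q016).
For example, row R007 column q018 takes rating=851 from the long row (R007, q018).

respondent,q018,q017,q016
R007,851,634,285
R006,945,297,196
R009,309,145,530
R008,48,521,934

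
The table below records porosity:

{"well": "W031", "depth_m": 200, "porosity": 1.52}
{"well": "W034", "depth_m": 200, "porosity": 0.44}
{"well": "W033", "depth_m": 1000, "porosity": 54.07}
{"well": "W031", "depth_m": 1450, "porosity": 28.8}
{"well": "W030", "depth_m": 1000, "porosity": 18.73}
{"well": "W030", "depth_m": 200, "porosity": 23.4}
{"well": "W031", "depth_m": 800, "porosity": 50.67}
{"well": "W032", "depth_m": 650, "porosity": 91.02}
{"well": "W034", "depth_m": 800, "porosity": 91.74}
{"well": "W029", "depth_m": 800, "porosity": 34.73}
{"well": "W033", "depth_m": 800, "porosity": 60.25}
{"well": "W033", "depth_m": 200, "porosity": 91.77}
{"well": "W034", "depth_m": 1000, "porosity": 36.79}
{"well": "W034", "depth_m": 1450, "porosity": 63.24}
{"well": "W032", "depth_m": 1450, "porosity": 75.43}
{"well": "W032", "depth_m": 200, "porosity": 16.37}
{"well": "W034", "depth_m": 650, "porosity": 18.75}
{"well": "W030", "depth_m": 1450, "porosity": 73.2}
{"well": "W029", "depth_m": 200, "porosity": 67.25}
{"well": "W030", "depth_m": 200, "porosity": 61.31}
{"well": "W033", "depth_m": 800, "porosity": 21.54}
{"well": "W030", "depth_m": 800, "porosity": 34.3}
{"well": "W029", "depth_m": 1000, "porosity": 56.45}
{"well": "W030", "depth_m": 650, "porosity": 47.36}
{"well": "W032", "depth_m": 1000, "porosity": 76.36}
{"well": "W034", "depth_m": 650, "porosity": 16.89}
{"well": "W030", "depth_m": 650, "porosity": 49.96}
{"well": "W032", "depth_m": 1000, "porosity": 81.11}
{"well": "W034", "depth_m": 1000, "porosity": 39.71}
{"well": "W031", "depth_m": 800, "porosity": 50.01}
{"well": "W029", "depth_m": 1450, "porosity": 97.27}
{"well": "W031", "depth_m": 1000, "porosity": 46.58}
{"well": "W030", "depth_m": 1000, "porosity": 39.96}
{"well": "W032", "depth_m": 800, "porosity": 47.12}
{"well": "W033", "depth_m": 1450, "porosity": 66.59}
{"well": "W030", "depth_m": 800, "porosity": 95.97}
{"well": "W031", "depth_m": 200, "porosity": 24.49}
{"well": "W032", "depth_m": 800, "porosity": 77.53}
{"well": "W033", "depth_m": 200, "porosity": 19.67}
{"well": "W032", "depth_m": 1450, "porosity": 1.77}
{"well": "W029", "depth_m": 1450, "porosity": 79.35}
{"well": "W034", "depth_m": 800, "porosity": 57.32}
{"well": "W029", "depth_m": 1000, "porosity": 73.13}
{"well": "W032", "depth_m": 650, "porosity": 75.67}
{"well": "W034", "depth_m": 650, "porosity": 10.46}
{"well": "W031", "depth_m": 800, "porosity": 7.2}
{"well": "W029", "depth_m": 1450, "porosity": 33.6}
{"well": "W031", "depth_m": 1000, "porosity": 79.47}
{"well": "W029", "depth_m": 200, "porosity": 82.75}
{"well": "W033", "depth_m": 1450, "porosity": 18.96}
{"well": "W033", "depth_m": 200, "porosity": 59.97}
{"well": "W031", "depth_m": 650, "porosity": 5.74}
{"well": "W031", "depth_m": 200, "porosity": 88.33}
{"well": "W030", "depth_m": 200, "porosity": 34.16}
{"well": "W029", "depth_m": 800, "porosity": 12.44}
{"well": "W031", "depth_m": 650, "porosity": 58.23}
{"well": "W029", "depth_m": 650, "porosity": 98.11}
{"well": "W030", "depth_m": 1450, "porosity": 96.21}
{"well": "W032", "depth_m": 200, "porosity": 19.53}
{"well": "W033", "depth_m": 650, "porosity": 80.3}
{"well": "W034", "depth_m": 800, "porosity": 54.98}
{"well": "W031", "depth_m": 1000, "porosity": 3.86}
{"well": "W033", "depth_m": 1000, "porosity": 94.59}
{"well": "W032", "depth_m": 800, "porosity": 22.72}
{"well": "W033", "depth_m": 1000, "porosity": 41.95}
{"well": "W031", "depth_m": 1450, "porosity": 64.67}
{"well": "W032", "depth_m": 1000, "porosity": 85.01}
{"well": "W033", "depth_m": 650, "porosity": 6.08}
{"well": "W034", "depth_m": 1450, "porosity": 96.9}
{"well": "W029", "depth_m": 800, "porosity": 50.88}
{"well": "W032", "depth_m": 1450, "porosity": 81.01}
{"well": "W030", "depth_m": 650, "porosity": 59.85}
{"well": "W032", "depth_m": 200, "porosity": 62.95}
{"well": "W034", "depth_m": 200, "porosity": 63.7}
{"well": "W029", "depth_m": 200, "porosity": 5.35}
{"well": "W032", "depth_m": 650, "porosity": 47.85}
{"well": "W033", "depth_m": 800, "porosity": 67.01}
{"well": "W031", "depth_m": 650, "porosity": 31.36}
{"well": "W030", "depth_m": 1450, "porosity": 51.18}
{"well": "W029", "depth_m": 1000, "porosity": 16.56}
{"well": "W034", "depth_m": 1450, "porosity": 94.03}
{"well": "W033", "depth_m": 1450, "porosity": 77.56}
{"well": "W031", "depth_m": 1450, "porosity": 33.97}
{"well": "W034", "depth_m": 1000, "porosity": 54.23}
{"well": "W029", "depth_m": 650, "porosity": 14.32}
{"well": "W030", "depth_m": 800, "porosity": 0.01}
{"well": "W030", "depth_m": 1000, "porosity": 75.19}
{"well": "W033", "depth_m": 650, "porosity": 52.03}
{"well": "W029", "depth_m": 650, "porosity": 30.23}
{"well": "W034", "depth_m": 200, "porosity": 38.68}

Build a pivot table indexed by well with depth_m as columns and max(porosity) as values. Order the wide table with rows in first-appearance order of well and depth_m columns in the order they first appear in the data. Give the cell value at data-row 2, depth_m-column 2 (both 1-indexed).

With rows in first-appearance order of well, row 2 is well=W034. depth_m columns in first-appearance order: 200, 1000, 1450, 800, 650; column 2 is 1000.
Long rows with well=W034, depth_m=1000: max(36.79, 39.71, 54.23) = 54.23.

54.23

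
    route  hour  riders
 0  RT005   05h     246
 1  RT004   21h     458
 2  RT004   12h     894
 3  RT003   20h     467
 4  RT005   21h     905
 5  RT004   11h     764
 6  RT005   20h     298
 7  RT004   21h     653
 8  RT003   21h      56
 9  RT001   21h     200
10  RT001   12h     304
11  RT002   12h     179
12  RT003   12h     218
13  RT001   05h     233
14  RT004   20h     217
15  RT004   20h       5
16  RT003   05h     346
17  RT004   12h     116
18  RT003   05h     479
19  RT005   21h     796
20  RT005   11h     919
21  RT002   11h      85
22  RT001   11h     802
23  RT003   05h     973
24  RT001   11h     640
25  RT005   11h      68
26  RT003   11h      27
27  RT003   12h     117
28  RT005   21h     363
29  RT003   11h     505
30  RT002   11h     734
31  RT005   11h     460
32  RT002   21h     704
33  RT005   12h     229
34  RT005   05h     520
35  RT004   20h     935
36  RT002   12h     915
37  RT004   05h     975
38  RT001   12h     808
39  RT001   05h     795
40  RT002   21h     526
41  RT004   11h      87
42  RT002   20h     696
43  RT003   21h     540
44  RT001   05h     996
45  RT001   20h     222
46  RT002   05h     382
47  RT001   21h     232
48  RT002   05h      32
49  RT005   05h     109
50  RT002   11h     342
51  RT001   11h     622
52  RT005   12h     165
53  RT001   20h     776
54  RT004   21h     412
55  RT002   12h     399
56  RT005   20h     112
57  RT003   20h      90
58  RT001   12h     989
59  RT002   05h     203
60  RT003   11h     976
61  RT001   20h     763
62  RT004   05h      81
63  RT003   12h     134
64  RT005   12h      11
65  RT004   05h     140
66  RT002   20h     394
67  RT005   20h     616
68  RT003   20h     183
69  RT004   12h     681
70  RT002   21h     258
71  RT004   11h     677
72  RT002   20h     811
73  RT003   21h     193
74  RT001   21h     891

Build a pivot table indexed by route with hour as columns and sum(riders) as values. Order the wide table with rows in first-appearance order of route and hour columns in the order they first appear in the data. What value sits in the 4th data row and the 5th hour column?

2064

With rows in first-appearance order of route, row 4 is route=RT001. hour columns in first-appearance order: 05h, 21h, 12h, 20h, 11h; column 5 is 11h.
Long rows with route=RT001, hour=11h: 802 + 640 + 622 = 2064.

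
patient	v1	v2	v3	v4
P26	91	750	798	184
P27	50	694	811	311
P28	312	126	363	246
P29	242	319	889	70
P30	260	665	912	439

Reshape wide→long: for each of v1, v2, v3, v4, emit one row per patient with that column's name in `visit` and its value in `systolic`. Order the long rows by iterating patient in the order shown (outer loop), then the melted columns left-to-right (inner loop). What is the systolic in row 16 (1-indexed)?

20 rows total (5 × 4). Row 16: index ⌊(16-1)/4⌋ = 3 into patient → P29; (16-1) mod 4 = 3 into the melted columns → v4.
So row 16 is (P29, v4, 70); systolic = 70.

70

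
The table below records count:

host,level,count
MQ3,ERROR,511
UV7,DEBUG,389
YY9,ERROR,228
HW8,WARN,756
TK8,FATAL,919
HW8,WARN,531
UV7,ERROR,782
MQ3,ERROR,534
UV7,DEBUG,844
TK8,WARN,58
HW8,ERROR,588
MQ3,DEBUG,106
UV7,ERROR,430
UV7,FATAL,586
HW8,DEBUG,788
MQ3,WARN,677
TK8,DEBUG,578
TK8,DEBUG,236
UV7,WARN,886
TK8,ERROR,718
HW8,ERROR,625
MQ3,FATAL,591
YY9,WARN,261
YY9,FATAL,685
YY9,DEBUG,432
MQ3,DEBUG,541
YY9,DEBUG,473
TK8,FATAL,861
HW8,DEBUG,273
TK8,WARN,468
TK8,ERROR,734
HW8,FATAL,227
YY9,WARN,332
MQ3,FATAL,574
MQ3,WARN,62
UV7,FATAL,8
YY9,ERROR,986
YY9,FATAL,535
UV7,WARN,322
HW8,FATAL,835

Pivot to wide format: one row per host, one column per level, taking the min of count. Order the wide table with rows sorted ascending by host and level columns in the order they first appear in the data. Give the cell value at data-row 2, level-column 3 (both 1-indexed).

With rows sorted ascending by host, row 2 is host=MQ3. level columns in first-appearance order: ERROR, DEBUG, WARN, FATAL; column 3 is WARN.
Long rows with host=MQ3, level=WARN: min(677, 62) = 62.

62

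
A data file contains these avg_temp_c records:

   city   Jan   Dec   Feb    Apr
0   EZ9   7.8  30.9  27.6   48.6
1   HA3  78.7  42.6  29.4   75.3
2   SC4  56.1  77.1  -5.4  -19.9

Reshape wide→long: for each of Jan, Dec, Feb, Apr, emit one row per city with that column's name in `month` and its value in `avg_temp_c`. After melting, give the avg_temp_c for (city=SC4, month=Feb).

Unpivoting turns each (city, wide-column) pair into one long row.
The wide cell at row SC4, column Feb holds -5.4, so the long row (SC4, Feb) has avg_temp_c=-5.4.

-5.4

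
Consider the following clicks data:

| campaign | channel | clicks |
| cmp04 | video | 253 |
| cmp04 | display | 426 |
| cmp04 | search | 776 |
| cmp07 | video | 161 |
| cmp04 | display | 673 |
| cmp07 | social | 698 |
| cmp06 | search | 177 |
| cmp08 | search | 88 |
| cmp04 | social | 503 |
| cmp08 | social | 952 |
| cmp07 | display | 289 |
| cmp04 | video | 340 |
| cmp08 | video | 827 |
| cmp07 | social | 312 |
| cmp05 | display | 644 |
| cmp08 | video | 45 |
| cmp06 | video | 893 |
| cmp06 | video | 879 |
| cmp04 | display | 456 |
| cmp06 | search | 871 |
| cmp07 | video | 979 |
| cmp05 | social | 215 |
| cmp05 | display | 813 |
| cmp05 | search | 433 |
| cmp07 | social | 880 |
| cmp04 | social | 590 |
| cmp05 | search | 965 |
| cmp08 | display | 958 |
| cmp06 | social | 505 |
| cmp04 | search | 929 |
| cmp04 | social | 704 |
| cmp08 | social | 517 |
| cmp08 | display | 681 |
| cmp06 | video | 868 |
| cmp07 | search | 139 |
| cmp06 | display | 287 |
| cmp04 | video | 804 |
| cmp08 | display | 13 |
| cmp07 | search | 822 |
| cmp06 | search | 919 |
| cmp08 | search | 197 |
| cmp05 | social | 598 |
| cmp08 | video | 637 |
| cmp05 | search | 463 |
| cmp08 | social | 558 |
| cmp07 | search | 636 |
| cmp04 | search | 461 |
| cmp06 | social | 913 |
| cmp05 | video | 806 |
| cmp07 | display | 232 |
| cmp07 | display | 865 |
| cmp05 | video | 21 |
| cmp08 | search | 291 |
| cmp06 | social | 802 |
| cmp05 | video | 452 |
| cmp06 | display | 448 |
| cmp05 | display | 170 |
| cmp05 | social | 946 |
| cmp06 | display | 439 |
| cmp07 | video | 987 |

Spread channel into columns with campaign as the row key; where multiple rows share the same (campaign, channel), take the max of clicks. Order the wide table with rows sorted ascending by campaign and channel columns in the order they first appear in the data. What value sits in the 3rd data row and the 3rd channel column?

With rows sorted ascending by campaign, row 3 is campaign=cmp06. channel columns in first-appearance order: video, display, search, social; column 3 is search.
Long rows with campaign=cmp06, channel=search: max(177, 871, 919) = 919.

919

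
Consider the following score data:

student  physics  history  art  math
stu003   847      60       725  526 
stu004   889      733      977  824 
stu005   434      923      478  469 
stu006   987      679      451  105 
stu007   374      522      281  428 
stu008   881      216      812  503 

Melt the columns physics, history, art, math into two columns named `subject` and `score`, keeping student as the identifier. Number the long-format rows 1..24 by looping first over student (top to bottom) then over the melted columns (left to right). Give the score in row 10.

923

24 rows total (6 × 4). Row 10: index ⌊(10-1)/4⌋ = 2 into student → stu005; (10-1) mod 4 = 1 into the melted columns → history.
So row 10 is (stu005, history, 923); score = 923.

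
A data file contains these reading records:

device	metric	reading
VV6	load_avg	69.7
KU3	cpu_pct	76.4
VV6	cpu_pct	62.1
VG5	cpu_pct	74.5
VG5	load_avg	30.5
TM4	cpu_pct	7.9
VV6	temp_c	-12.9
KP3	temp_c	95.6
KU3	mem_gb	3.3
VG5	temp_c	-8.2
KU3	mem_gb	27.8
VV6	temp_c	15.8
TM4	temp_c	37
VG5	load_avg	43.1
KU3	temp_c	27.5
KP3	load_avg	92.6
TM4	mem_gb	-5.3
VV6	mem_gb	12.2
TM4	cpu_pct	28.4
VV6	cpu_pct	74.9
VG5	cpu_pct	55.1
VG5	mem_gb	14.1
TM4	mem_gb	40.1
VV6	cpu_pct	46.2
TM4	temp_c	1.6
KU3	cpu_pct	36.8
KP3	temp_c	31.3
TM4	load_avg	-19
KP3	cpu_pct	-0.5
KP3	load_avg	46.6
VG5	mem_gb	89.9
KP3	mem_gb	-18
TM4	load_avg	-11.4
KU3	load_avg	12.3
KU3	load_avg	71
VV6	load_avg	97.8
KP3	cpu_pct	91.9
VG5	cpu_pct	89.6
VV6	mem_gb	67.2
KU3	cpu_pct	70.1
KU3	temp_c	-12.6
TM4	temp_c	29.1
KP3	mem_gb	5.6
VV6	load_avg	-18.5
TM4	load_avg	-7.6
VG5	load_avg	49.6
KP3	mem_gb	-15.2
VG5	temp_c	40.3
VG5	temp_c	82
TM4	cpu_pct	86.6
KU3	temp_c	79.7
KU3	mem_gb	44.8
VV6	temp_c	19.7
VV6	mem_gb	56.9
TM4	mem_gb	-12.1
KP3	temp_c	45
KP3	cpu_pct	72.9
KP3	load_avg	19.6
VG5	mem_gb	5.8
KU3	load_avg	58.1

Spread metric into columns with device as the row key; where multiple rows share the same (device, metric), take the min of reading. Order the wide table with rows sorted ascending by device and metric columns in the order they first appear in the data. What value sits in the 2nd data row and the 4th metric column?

With rows sorted ascending by device, row 2 is device=KU3. metric columns in first-appearance order: load_avg, cpu_pct, temp_c, mem_gb; column 4 is mem_gb.
Long rows with device=KU3, metric=mem_gb: min(3.3, 27.8, 44.8) = 3.3.

3.3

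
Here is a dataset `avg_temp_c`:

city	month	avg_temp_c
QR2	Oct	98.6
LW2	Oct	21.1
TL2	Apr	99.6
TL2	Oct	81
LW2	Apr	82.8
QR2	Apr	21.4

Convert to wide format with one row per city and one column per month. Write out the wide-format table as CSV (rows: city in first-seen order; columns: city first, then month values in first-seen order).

city,Oct,Apr
QR2,98.6,21.4
LW2,21.1,82.8
TL2,81,99.6

Columns: city plus the 2 distinct month values (Oct, Apr).
For example, row QR2 column Oct takes avg_temp_c=98.6 from the long row (QR2, Oct).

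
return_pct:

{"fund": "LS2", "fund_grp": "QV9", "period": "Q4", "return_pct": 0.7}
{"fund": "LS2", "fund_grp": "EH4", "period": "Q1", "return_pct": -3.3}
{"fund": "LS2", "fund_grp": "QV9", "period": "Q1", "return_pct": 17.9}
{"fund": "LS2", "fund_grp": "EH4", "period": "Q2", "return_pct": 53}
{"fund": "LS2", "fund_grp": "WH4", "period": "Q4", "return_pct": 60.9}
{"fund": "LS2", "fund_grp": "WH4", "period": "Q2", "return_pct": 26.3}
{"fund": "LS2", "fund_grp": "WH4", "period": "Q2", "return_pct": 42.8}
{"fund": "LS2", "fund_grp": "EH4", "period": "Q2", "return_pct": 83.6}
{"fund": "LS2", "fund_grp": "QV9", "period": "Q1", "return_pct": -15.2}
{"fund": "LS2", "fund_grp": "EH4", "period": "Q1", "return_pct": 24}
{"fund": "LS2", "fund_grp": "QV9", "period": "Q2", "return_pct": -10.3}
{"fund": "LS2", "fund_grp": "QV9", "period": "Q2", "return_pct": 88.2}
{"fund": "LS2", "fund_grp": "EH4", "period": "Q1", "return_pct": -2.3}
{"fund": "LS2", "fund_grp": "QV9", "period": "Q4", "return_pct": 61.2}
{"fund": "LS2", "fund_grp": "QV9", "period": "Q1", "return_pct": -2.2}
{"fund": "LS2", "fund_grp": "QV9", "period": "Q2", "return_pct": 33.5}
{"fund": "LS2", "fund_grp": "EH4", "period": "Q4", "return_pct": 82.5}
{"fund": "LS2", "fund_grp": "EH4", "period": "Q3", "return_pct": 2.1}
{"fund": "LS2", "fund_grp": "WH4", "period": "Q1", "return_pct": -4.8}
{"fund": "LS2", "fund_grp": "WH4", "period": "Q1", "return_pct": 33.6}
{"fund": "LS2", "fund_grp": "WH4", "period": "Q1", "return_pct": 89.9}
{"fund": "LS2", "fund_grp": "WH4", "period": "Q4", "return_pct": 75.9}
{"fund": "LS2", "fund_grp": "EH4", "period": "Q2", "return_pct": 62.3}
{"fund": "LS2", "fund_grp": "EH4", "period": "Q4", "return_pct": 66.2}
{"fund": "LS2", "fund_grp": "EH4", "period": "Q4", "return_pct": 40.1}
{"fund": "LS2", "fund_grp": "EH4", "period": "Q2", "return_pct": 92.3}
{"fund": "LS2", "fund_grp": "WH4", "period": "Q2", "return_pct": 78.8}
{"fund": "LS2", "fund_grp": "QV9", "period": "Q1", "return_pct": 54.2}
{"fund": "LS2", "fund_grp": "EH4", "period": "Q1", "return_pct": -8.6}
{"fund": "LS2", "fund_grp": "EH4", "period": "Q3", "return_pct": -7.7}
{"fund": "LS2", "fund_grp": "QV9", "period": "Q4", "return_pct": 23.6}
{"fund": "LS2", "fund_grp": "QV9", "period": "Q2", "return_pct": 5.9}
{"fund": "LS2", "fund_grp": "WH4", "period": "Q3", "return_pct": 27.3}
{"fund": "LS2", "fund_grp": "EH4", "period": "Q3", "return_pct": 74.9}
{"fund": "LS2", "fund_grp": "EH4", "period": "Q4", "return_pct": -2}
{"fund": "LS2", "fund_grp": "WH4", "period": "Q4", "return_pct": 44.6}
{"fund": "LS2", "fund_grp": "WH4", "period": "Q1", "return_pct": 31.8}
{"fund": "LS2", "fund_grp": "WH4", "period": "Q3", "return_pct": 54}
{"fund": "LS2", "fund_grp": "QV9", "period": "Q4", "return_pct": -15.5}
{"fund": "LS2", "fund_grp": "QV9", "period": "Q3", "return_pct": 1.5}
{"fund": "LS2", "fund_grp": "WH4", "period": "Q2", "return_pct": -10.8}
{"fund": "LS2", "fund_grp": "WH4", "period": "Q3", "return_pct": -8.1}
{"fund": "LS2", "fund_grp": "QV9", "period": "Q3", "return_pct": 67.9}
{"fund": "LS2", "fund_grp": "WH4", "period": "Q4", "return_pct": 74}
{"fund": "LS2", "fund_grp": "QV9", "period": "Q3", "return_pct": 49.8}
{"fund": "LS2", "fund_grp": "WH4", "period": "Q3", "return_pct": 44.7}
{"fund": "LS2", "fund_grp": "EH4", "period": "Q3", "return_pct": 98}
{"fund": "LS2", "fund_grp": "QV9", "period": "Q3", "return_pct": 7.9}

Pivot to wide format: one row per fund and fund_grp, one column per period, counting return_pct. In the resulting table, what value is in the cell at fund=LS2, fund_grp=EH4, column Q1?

4

Rows with fund=LS2, fund_grp=EH4 and period=Q1: return_pct values are -3.3, 24, -2.3, -8.6.
4 rows match — count = 4.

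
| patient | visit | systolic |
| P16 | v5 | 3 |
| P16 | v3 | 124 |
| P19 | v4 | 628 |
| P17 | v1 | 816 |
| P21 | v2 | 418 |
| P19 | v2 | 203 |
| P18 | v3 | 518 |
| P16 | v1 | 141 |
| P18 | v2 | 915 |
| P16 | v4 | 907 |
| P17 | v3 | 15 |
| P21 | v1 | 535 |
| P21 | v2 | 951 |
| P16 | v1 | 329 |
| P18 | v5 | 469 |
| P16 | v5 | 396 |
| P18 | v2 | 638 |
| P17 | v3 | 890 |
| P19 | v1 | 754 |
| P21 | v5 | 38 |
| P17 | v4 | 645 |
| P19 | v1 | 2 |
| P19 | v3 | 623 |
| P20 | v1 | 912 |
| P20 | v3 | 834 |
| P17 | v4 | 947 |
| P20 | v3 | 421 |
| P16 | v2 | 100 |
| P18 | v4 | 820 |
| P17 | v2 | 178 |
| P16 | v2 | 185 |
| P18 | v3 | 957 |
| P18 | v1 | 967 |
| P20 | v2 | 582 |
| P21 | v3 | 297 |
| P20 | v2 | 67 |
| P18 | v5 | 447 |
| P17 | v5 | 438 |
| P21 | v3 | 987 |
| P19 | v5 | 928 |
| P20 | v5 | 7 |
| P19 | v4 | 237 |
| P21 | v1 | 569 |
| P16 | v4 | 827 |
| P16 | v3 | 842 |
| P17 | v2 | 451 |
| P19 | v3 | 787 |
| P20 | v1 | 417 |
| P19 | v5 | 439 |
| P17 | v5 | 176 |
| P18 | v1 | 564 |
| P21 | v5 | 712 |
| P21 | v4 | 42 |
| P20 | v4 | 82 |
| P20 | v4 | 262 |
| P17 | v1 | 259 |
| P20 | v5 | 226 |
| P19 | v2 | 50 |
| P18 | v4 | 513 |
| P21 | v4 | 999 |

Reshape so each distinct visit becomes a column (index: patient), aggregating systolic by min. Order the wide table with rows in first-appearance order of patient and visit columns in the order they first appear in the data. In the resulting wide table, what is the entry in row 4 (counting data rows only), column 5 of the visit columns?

With rows in first-appearance order of patient, row 4 is patient=P21. visit columns in first-appearance order: v5, v3, v4, v1, v2; column 5 is v2.
Long rows with patient=P21, visit=v2: min(418, 951) = 418.

418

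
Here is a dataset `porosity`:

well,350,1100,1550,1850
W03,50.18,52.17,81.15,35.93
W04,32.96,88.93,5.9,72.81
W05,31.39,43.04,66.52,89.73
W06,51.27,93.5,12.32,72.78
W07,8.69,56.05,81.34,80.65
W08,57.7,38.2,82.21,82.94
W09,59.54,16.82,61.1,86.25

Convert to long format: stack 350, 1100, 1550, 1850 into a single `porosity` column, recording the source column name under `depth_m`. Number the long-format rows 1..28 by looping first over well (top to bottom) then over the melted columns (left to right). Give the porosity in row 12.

28 rows total (7 × 4). Row 12: index ⌊(12-1)/4⌋ = 2 into well → W05; (12-1) mod 4 = 3 into the melted columns → 1850.
So row 12 is (W05, 1850, 89.73); porosity = 89.73.

89.73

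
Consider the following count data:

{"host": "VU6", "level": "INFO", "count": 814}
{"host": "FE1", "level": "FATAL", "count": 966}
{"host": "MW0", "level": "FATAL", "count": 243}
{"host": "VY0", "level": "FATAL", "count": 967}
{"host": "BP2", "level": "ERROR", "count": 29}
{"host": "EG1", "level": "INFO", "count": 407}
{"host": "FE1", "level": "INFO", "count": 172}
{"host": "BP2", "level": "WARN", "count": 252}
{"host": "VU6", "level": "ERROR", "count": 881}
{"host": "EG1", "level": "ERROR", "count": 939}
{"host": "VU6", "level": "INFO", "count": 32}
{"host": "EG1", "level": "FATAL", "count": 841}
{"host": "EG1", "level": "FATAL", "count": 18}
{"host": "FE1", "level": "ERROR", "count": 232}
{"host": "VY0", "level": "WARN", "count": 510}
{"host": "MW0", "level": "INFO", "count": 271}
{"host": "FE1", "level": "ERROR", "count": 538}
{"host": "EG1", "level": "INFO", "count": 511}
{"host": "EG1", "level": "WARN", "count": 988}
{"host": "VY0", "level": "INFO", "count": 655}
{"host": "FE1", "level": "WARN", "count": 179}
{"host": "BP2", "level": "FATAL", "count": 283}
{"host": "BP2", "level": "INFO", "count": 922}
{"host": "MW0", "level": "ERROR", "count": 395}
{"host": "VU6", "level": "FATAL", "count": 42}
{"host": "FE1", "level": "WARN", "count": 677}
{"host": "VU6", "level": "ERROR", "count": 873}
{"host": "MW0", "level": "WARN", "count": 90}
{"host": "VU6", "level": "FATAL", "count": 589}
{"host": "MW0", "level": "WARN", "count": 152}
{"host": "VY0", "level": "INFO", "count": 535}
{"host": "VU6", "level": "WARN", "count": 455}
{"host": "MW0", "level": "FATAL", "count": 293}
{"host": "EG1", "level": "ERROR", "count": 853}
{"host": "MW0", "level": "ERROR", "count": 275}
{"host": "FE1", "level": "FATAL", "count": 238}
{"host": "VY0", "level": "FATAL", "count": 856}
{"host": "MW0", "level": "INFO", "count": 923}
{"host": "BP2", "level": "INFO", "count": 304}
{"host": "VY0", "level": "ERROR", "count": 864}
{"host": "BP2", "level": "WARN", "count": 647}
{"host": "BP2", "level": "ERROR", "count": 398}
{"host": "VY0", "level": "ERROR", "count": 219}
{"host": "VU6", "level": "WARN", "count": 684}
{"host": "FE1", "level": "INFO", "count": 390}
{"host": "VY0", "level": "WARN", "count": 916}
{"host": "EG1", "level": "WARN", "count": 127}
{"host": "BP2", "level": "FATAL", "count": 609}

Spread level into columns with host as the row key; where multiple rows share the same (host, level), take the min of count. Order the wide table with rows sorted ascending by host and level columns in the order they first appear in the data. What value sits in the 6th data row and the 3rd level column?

219

With rows sorted ascending by host, row 6 is host=VY0. level columns in first-appearance order: INFO, FATAL, ERROR, WARN; column 3 is ERROR.
Long rows with host=VY0, level=ERROR: min(864, 219) = 219.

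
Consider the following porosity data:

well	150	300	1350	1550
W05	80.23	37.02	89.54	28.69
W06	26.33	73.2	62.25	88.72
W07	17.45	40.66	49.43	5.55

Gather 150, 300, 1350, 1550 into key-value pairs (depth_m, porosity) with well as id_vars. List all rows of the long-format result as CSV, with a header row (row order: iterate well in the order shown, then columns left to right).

Each (well, column) pair becomes one row: 3 × 4 = 12 rows.
For example, (W05, 150) → porosity=80.23.

well,depth_m,porosity
W05,150,80.23
W05,300,37.02
W05,1350,89.54
W05,1550,28.69
W06,150,26.33
W06,300,73.2
W06,1350,62.25
W06,1550,88.72
W07,150,17.45
W07,300,40.66
W07,1350,49.43
W07,1550,5.55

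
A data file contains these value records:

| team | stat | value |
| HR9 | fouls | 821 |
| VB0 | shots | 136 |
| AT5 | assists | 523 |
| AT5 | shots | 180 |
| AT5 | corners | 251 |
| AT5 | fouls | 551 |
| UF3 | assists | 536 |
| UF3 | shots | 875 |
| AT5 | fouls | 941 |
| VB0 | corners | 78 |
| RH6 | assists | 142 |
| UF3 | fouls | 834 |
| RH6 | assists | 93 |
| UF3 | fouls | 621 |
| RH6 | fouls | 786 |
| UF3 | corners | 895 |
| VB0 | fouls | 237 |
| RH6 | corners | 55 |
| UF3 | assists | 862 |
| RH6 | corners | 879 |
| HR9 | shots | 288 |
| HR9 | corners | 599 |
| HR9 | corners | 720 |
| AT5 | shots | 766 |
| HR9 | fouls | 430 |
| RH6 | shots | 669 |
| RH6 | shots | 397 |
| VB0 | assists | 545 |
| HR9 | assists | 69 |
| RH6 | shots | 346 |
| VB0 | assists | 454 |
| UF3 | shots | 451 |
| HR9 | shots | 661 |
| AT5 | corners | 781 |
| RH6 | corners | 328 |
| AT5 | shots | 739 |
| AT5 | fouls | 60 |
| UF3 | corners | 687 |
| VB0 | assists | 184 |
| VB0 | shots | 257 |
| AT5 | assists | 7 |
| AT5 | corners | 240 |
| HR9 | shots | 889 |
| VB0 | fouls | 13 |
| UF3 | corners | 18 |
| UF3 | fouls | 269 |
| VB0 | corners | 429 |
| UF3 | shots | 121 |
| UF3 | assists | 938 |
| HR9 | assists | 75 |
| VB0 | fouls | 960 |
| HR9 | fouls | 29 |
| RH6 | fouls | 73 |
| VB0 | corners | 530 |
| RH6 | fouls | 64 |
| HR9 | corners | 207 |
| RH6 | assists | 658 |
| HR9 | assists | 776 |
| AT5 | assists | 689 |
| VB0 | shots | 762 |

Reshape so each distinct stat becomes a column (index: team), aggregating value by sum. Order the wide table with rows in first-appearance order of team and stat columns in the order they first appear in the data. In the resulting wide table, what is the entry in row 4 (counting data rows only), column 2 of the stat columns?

With rows in first-appearance order of team, row 4 is team=UF3. stat columns in first-appearance order: fouls, shots, assists, corners; column 2 is shots.
Long rows with team=UF3, stat=shots: 875 + 451 + 121 = 1447.

1447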